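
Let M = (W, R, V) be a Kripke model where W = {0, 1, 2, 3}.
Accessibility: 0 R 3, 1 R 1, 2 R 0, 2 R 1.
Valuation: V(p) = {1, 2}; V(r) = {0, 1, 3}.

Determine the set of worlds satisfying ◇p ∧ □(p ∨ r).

Recall that □ψ holds at a world iff ψ holds at every accessible world, and ◇ψ holds iff ψ holds at some accessible world.
Let φ = ◇p ∧ □(p ∨ r). Evaluate φ at each world:
  0 (successors {3}): φ is false.
  1 (successors {1}): φ is true.
  2 (successors {0, 1}): φ is true.
  3 (successors ∅): φ is false.
For instance, at 0:
  At 0: ◇p is false, □(p ∨ r) is true, so ◇p ∧ □(p ∨ r) is false.
    At 0: ◇p requires p at some successor in {3}.
      At 3: p is false.
    So ◇p is false at 0.
    At 0: □(p ∨ r) requires p ∨ r at every successor {3}.
      At 3: p ∨ r is true.
    So □(p ∨ r) is true at 0.
Satisfying worlds: {1, 2}

1, 2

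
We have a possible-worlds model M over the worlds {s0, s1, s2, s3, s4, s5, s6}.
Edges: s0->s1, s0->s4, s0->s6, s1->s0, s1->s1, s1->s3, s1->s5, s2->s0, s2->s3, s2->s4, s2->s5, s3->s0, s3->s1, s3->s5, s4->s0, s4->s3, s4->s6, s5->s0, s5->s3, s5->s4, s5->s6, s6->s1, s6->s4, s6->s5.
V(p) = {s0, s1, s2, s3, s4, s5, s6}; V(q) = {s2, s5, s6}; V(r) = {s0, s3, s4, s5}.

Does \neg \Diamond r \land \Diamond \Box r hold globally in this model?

Recall that \Box ψ holds at a world iff ψ holds at every accessible world, and \Diamond ψ holds iff ψ holds at some accessible world.
Let φ = \neg \Diamond r \land \Diamond \Box r. Evaluate φ at each world:
  s0 (successors {s1, s4, s6}): φ is false.
  s1 (successors {s0, s1, s3, s5}): φ is false.
  s2 (successors {s0, s3, s4, s5}): φ is false.
  s3 (successors {s0, s1, s5}): φ is false.
  s4 (successors {s0, s3, s6}): φ is false.
  s5 (successors {s0, s3, s4, s6}): φ is false.
  s6 (successors {s1, s4, s5}): φ is false.
Detail at s0 (counterexample):
  At s0: \neg \Diamond r is false, \Diamond \Box r is false, so \neg \Diamond r \land \Diamond \Box r is false.
    At s0: \Diamond r is true, so \neg \Diamond r is false.
      At s0: \Diamond r requires r at some successor in {s1, s4, s6}.
        r holds at s4, so \Diamond r is true at s0.
    At s0: \Diamond \Box r requires \Box r at some successor in {s1, s4, s6}.
      At s1: \Box r is false.
      At s4: \Box r is false.
      At s6: \Box r is false.
    So \Diamond \Box r is false at s0.

No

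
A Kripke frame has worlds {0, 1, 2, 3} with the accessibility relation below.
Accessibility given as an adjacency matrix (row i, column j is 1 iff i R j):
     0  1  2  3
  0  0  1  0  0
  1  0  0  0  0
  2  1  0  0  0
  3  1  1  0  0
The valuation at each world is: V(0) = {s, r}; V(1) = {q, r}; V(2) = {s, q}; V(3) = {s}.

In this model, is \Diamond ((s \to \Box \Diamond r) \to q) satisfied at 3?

At 3: \Diamond ((s \to \Box \Diamond r) \to q) requires (s \to \Box \Diamond r) \to q at some successor in {0, 1}.
  (s \to \Box \Diamond r) \to q holds at 0, so \Diamond ((s \to \Box \Diamond r) \to q) is true at 3.
    At 0: s \to \Box \Diamond r is false, q is false, so (s \to \Box \Diamond r) \to q is true.
      At 0: s is true, \Box \Diamond r is false, so s \to \Box \Diamond r is false.

Yes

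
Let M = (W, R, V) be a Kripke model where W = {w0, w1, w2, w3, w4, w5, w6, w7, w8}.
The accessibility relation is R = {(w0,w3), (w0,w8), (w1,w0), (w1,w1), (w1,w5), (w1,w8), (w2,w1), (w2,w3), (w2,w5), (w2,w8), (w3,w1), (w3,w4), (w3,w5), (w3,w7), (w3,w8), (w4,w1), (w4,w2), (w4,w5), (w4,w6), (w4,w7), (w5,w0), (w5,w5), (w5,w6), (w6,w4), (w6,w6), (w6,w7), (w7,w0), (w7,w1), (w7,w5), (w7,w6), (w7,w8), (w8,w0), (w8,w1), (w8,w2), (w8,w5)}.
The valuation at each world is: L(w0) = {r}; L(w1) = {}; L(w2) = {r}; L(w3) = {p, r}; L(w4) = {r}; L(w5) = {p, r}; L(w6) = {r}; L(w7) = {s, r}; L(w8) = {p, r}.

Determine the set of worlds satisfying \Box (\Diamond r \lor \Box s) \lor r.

w0, w1, w2, w3, w4, w5, w6, w7, w8

Let φ = \Box (\Diamond r \lor \Box s) \lor r. Evaluate φ at each world:
  w0 (successors {w3, w8}): φ is true.
  w1 (successors {w0, w1, w5, w8}): φ is true.
  w2 (successors {w1, w3, w5, w8}): φ is true.
  w3 (successors {w1, w4, w5, w7, w8}): φ is true.
  w4 (successors {w1, w2, w5, w6, w7}): φ is true.
  w5 (successors {w0, w5, w6}): φ is true.
  w6 (successors {w4, w6, w7}): φ is true.
  w7 (successors {w0, w1, w5, w6, w8}): φ is true.
  w8 (successors {w0, w1, w2, w5}): φ is true.
For instance, at w4:
  At w4: \Box (\Diamond r \lor \Box s) is true, r is true, so \Box (\Diamond r \lor \Box s) \lor r is true.
    At w4: \Box (\Diamond r \lor \Box s) requires \Diamond r \lor \Box s at every successor {w1, w2, w5, w6, w7}.
      At w1: \Diamond r \lor \Box s is true.
      At w2: \Diamond r \lor \Box s is true.
      At w5: \Diamond r \lor \Box s is true.
      At w6: \Diamond r \lor \Box s is true.
      At w7: \Diamond r \lor \Box s is true.
    So \Box (\Diamond r \lor \Box s) is true at w4.
Satisfying worlds: {w0, w1, w2, w3, w4, w5, w6, w7, w8}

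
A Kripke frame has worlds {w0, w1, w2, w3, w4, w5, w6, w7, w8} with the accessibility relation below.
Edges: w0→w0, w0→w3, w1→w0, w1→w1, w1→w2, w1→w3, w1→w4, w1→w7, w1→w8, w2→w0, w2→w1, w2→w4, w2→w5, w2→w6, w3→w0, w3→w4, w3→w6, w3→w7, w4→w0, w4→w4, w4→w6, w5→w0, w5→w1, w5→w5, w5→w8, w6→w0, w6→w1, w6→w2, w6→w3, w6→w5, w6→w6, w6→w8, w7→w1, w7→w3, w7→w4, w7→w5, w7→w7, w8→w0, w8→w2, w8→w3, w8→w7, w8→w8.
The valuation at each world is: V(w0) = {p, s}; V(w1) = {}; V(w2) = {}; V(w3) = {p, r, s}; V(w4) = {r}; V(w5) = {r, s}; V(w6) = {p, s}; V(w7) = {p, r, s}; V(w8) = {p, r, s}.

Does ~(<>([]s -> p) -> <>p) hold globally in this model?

No

Let φ = ~(<>([]s -> p) -> <>p). Evaluate φ at each world:
  w0 (successors {w0, w3}): φ is false.
  w1 (successors {w0, w1, w2, w3, w4, w7, w8}): φ is false.
  w2 (successors {w0, w1, w4, w5, w6}): φ is false.
  w3 (successors {w0, w4, w6, w7}): φ is false.
  w4 (successors {w0, w4, w6}): φ is false.
  w5 (successors {w0, w1, w5, w8}): φ is false.
  w6 (successors {w0, w1, w2, w3, w5, w6, w8}): φ is false.
  w7 (successors {w1, w3, w4, w5, w7}): φ is false.
  w8 (successors {w0, w2, w3, w7, w8}): φ is false.
Detail at w0 (counterexample):
  At w0: <>([]s -> p) -> <>p is true, so ~(<>([]s -> p) -> <>p) is false.
    At w0: <>([]s -> p) is true, <>p is true, so <>([]s -> p) -> <>p is true.
      At w0: <>([]s -> p) requires []s -> p at some successor in {w0, w3}.
        []s -> p holds at w0, so <>([]s -> p) is true at w0.
      At w0: <>p requires p at some successor in {w0, w3}.
        p holds at w0, so <>p is true at w0.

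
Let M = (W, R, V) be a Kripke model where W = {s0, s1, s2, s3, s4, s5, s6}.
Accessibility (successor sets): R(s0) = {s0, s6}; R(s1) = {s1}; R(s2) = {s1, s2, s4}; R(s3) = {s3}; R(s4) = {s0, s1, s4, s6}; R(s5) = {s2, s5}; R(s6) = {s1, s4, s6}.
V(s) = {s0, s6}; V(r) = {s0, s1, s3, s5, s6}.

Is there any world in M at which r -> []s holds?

Yes

Let φ = r -> []s. Evaluate φ at each world:
  s0 (successors {s0, s6}): φ is true.
  s1 (successors {s1}): φ is false.
  s2 (successors {s1, s2, s4}): φ is true.
  s3 (successors {s3}): φ is false.
  s4 (successors {s0, s1, s4, s6}): φ is true.
  s5 (successors {s2, s5}): φ is false.
  s6 (successors {s1, s4, s6}): φ is false.
Detail at s0 (witness):
  At s0: r is true, []s is true, so r -> []s is true.
    At s0: []s requires s at every successor {s0, s6}.
      At s0: s is true.
      At s6: s is true.
    So []s is true at s0.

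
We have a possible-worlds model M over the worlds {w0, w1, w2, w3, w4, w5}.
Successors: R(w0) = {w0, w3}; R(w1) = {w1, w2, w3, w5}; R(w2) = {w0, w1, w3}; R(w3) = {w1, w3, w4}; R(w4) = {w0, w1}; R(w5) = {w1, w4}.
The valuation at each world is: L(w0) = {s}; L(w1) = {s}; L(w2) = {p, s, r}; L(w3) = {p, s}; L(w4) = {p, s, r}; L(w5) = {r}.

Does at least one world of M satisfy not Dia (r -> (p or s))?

Let φ = not Dia (r -> (p or s)). Evaluate φ at each world:
  w0 (successors {w0, w3}): φ is false.
  w1 (successors {w1, w2, w3, w5}): φ is false.
  w2 (successors {w0, w1, w3}): φ is false.
  w3 (successors {w1, w3, w4}): φ is false.
  w4 (successors {w0, w1}): φ is false.
  w5 (successors {w1, w4}): φ is false.
For instance, at w0:
  At w0: Dia (r -> (p or s)) is true, so not Dia (r -> (p or s)) is false.
    At w0: Dia (r -> (p or s)) requires r -> (p or s) at some successor in {w0, w3}.
      r -> (p or s) holds at w0, so Dia (r -> (p or s)) is true at w0.

No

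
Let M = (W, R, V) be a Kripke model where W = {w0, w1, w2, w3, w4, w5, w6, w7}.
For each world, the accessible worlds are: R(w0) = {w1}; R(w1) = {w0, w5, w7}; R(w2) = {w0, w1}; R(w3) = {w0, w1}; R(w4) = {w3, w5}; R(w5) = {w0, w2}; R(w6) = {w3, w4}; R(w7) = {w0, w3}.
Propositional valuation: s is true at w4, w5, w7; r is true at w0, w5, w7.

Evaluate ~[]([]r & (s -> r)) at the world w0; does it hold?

No

At w0: []([]r & (s -> r)) is true, so ~[]([]r & (s -> r)) is false.
  At w0: []([]r & (s -> r)) requires []r & (s -> r) at every successor {w1}.
      At w1: []r is true, s -> r is true, so []r & (s -> r) is true.
  So []([]r & (s -> r)) is true at w0.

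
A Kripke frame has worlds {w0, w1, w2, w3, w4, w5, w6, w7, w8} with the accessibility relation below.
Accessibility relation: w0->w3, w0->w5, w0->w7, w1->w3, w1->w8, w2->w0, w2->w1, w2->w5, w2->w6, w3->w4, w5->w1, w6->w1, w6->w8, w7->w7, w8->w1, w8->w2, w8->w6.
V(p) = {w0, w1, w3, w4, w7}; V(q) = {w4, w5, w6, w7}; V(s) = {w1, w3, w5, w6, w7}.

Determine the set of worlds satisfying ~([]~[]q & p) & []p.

w3, w5, w7

Recall that []ψ holds at a world iff ψ holds at every accessible world, and <>ψ holds iff ψ holds at some accessible world.
Let φ = ~([]~[]q & p) & []p. Evaluate φ at each world:
  w0 (successors {w3, w5, w7}): φ is false.
  w1 (successors {w3, w8}): φ is false.
  w2 (successors {w0, w1, w5, w6}): φ is false.
  w3 (successors {w4}): φ is true.
  w4 (successors ∅): φ is false.
  w5 (successors {w1}): φ is true.
  w6 (successors {w1, w8}): φ is false.
  w7 (successors {w7}): φ is true.
  w8 (successors {w1, w2, w6}): φ is false.
For instance, at w3:
  At w3: ~([]~[]q & p) is true, []p is true, so ~([]~[]q & p) & []p is true.
    At w3: []~[]q & p is false, so ~([]~[]q & p) is true.
      At w3: []~[]q is false, p is true, so []~[]q & p is false.
    At w3: []p requires p at every successor {w4}.
      At w4: p is true.
    So []p is true at w3.
Satisfying worlds: {w3, w5, w7}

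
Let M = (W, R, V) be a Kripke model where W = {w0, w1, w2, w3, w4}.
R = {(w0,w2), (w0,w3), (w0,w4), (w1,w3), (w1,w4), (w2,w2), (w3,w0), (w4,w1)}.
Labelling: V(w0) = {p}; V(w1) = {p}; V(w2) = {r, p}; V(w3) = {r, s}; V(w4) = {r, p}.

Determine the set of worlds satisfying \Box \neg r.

w3, w4

Let φ = \Box \neg r. Evaluate φ at each world:
  w0 (successors {w2, w3, w4}): φ is false.
  w1 (successors {w3, w4}): φ is false.
  w2 (successors {w2}): φ is false.
  w3 (successors {w0}): φ is true.
  w4 (successors {w1}): φ is true.
For instance, at w0:
  At w0: \Box \neg r requires \neg r at every successor {w2, w3, w4}.
    \neg r fails at w2, so \Box \neg r is false at w0.
Satisfying worlds: {w3, w4}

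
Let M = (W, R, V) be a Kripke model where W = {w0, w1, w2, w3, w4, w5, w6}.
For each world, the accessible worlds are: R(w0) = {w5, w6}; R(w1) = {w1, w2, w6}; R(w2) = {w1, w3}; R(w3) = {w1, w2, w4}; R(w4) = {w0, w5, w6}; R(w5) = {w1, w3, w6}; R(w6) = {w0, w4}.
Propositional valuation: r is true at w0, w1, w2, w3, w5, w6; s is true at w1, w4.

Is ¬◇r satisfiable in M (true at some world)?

No

Let φ = ¬◇r. Evaluate φ at each world:
  w0 (successors {w5, w6}): φ is false.
  w1 (successors {w1, w2, w6}): φ is false.
  w2 (successors {w1, w3}): φ is false.
  w3 (successors {w1, w2, w4}): φ is false.
  w4 (successors {w0, w5, w6}): φ is false.
  w5 (successors {w1, w3, w6}): φ is false.
  w6 (successors {w0, w4}): φ is false.
For instance, at w2:
  At w2: ◇r is true, so ¬◇r is false.
    At w2: ◇r requires r at some successor in {w1, w3}.
      r holds at w1, so ◇r is true at w2.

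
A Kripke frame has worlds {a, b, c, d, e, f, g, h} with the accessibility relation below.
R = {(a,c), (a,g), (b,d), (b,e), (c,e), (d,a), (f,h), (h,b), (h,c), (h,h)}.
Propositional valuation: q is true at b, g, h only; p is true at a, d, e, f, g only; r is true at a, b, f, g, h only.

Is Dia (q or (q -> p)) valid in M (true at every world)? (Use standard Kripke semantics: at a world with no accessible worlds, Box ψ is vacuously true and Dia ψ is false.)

No

Let φ = Dia (q or (q -> p)). Evaluate φ at each world:
  a (successors {c, g}): φ is true.
  b (successors {d, e}): φ is true.
  c (successors {e}): φ is true.
  d (successors {a}): φ is true.
  e (successors ∅): φ is false.
  f (successors {h}): φ is true.
  g (successors ∅): φ is false.
  h (successors {b, c, h}): φ is true.
Detail at e (counterexample):
  At e: no accessible worlds, so Dia (q or (q -> p)) is false.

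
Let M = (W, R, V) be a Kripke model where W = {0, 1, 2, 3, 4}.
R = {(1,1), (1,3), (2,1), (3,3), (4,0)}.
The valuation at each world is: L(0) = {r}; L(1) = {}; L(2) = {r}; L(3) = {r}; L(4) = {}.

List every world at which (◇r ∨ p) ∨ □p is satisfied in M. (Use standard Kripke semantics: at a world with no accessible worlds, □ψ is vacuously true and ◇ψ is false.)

0, 1, 3, 4

Let φ = (◇r ∨ p) ∨ □p. Evaluate φ at each world:
  0 (successors ∅): φ is true.
  1 (successors {1, 3}): φ is true.
  2 (successors {1}): φ is false.
  3 (successors {3}): φ is true.
  4 (successors {0}): φ is true.
For instance, at 1:
  At 1: ◇r ∨ p is true, □p is false, so (◇r ∨ p) ∨ □p is true.
    At 1: ◇r is true, p is false, so ◇r ∨ p is true.
      At 1: ◇r requires r at some successor in {1, 3}.
        r holds at 3, so ◇r is true at 1.
    At 1: □p requires p at every successor {1, 3}.
      p fails at 1, so □p is false at 1.
Satisfying worlds: {0, 1, 3, 4}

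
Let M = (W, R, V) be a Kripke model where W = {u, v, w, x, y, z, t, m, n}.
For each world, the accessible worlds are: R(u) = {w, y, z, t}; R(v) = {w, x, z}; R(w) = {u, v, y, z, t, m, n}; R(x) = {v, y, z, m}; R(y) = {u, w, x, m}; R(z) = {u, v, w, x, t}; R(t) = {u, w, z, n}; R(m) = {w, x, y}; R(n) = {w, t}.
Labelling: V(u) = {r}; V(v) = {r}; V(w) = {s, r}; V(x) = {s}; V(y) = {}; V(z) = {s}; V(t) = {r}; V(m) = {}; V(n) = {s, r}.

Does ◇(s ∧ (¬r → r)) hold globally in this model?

Let φ = ◇(s ∧ (¬r → r)). Evaluate φ at each world:
  u (successors {w, y, z, t}): φ is true.
  v (successors {w, x, z}): φ is true.
  w (successors {u, v, y, z, t, m, n}): φ is true.
  x (successors {v, y, z, m}): φ is false.
  y (successors {u, w, x, m}): φ is true.
  z (successors {u, v, w, x, t}): φ is true.
  t (successors {u, w, z, n}): φ is true.
  m (successors {w, x, y}): φ is true.
  n (successors {w, t}): φ is true.
Detail at x (counterexample):
  At x: ◇(s ∧ (¬r → r)) requires s ∧ (¬r → r) at some successor in {v, y, z, m}.
    At v: s ∧ (¬r → r) is false.
    At y: s ∧ (¬r → r) is false.
    At z: s ∧ (¬r → r) is false.
    At m: s ∧ (¬r → r) is false.
  So ◇(s ∧ (¬r → r)) is false at x.

No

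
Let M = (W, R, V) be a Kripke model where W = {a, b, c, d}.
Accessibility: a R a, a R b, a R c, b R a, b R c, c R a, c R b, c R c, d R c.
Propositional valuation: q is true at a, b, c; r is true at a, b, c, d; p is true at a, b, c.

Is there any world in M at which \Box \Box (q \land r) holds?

Yes

Recall that \Box ψ holds at a world iff ψ holds at every accessible world, and \Diamond ψ holds iff ψ holds at some accessible world.
Let φ = \Box \Box (q \land r). Evaluate φ at each world:
  a (successors {a, b, c}): φ is true.
  b (successors {a, c}): φ is true.
  c (successors {a, b, c}): φ is true.
  d (successors {c}): φ is true.
Detail at a (witness):
  At a: \Box \Box (q \land r) requires \Box (q \land r) at every successor {a, b, c}.
      At a: \Box (q \land r) requires q \land r at every successor {a, b, c}.
        At a: q \land r is true.
        At b: q \land r is true.
        At c: q \land r is true.
      So \Box (q \land r) is true at a.
      At b: \Box (q \land r) requires q \land r at every successor {a, c}.
        At a: q \land r is true.
        At c: q \land r is true.
      So \Box (q \land r) is true at b.
      At c: \Box (q \land r) requires q \land r at every successor {a, b, c}.
        At a: q \land r is true.
        At b: q \land r is true.
        At c: q \land r is true.
      So \Box (q \land r) is true at c.
  So \Box \Box (q \land r) is true at a.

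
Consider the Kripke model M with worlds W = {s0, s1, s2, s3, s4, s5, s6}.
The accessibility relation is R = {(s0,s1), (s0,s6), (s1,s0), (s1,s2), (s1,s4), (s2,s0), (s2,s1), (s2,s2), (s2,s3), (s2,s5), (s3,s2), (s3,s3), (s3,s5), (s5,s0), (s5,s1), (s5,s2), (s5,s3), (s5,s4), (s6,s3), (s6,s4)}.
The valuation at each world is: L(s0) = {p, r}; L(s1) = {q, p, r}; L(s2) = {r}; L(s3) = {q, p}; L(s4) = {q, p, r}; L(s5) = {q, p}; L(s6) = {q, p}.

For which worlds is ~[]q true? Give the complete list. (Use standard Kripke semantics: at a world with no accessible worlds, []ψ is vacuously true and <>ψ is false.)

Recall that []ψ holds at a world iff ψ holds at every accessible world, and <>ψ holds iff ψ holds at some accessible world.
Let φ = ~[]q. Evaluate φ at each world:
  s0 (successors {s1, s6}): φ is false.
  s1 (successors {s0, s2, s4}): φ is true.
  s2 (successors {s0, s1, s2, s3, s5}): φ is true.
  s3 (successors {s2, s3, s5}): φ is true.
  s4 (successors ∅): φ is false.
  s5 (successors {s0, s1, s2, s3, s4}): φ is true.
  s6 (successors {s3, s4}): φ is false.
For instance, at s5:
  At s5: []q is false, so ~[]q is true.
    At s5: []q requires q at every successor {s0, s1, s2, s3, s4}.
      q fails at s0, so []q is false at s5.
Satisfying worlds: {s1, s2, s3, s5}

s1, s2, s3, s5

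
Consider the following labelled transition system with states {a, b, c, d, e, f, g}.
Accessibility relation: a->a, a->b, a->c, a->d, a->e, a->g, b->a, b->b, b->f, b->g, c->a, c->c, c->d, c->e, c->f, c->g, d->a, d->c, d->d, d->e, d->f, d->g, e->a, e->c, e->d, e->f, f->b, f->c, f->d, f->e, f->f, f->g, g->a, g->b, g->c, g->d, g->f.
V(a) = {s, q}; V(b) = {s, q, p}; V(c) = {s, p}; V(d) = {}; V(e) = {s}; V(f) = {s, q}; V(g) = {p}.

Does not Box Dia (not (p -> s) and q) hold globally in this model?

Yes

Let φ = not Box Dia (not (p -> s) and q). Evaluate φ at each world:
  a (successors {a, b, c, d, e, g}): φ is true.
  b (successors {a, b, f, g}): φ is true.
  c (successors {a, c, d, e, f, g}): φ is true.
  d (successors {a, c, d, e, f, g}): φ is true.
  e (successors {a, c, d, f}): φ is true.
  f (successors {b, c, d, e, f, g}): φ is true.
  g (successors {a, b, c, d, f}): φ is true.
For instance, at a:
  At a: Box Dia (not (p -> s) and q) is false, so not Box Dia (not (p -> s) and q) is true.
    At a: Box Dia (not (p -> s) and q) requires Dia (not (p -> s) and q) at every successor {a, b, c, d, e, g}.
      Dia (not (p -> s) and q) fails at a, so Box Dia (not (p -> s) and q) is false at a.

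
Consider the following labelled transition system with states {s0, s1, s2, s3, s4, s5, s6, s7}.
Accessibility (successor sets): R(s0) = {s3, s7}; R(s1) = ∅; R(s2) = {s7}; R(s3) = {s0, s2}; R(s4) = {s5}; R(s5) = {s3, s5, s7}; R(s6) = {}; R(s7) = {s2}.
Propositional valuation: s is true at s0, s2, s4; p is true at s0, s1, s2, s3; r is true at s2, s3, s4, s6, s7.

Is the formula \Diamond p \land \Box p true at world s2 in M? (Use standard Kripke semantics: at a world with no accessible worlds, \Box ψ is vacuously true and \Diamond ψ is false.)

Recall that \Box ψ holds at a world iff ψ holds at every accessible world, and \Diamond ψ holds iff ψ holds at some accessible world.
At s2: \Diamond p is false, \Box p is false, so \Diamond p \land \Box p is false.
  At s2: \Diamond p requires p at some successor in {s7}.
    At s7: p is false.
  So \Diamond p is false at s2.
  At s2: \Box p requires p at every successor {s7}.
    p fails at s7, so \Box p is false at s2.

No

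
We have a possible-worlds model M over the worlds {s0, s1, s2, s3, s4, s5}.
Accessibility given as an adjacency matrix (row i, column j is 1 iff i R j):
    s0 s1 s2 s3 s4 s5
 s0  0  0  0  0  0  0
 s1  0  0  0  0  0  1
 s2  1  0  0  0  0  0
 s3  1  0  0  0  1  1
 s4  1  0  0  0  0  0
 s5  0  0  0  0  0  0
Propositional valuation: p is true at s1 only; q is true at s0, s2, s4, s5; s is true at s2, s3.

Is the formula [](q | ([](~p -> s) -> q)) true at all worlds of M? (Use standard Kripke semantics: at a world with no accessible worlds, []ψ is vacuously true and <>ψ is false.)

Recall that []ψ holds at a world iff ψ holds at every accessible world, and <>ψ holds iff ψ holds at some accessible world.
Let φ = [](q | ([](~p -> s) -> q)). Evaluate φ at each world:
  s0 (successors ∅): φ is true.
  s1 (successors {s5}): φ is true.
  s2 (successors {s0}): φ is true.
  s3 (successors {s0, s4, s5}): φ is true.
  s4 (successors {s0}): φ is true.
  s5 (successors ∅): φ is true.
For instance, at s1:
  At s1: [](q | ([](~p -> s) -> q)) requires q | ([](~p -> s) -> q) at every successor {s5}.
      At s5: q is true, [](~p -> s) -> q is true, so q | ([](~p -> s) -> q) is true.
  So [](q | ([](~p -> s) -> q)) is true at s1.

Yes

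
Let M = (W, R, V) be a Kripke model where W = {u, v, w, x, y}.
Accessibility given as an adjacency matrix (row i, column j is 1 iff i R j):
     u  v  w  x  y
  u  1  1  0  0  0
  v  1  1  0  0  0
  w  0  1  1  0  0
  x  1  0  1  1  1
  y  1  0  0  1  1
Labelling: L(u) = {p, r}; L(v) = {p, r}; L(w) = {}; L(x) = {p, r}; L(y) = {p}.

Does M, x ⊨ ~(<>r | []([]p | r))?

At x: <>r | []([]p | r) is true, so ~(<>r | []([]p | r)) is false.
  At x: <>r is true, []([]p | r) is false, so <>r | []([]p | r) is true.
    At x: <>r requires r at some successor in {u, w, x, y}.
      r holds at u, so <>r is true at x.
    At x: []([]p | r) requires []p | r at every successor {u, w, x, y}.
      []p | r fails at w, so []([]p | r) is false at x.

No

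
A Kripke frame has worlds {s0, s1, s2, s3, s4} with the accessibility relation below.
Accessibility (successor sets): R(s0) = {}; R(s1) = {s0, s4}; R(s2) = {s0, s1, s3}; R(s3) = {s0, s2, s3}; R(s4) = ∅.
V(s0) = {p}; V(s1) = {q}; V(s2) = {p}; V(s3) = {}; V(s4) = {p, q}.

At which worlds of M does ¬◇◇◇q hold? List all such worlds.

s0, s1, s4

Let φ = ¬◇◇◇q. Evaluate φ at each world:
  s0 (successors ∅): φ is true.
  s1 (successors {s0, s4}): φ is true.
  s2 (successors {s0, s1, s3}): φ is false.
  s3 (successors {s0, s2, s3}): φ is false.
  s4 (successors ∅): φ is true.
For instance, at s3:
  At s3: ◇◇◇q is true, so ¬◇◇◇q is false.
    At s3: ◇◇◇q requires ◇◇q at some successor in {s0, s2, s3}.
      ◇◇q holds at s2, so ◇◇◇q is true at s3.
Satisfying worlds: {s0, s1, s4}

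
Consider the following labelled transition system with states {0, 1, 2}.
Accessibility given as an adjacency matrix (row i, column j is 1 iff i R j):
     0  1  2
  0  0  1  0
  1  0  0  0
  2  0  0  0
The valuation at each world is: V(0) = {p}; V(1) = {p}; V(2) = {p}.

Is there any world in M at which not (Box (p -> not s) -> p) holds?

Recall that Box ψ holds at a world iff ψ holds at every accessible world, and Dia ψ holds iff ψ holds at some accessible world.
Let φ = not (Box (p -> not s) -> p). Evaluate φ at each world:
  0 (successors {1}): φ is false.
  1 (successors ∅): φ is false.
  2 (successors ∅): φ is false.
For instance, at 0:
  At 0: Box (p -> not s) -> p is true, so not (Box (p -> not s) -> p) is false.
    At 0: Box (p -> not s) is true, p is true, so Box (p -> not s) -> p is true.
      At 0: Box (p -> not s) requires p -> not s at every successor {1}.
        At 1: p -> not s is true.
      So Box (p -> not s) is true at 0.

No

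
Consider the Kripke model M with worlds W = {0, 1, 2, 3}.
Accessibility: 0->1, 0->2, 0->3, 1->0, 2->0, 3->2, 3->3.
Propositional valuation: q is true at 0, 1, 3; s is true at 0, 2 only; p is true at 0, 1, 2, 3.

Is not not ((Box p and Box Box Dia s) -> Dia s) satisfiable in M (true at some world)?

Let φ = not not ((Box p and Box Box Dia s) -> Dia s). Evaluate φ at each world:
  0 (successors {1, 2, 3}): φ is true.
  1 (successors {0}): φ is true.
  2 (successors {0}): φ is true.
  3 (successors {2, 3}): φ is true.
Detail at 0 (witness):
  At 0: not ((Box p and Box Box Dia s) -> Dia s) is false, so not not ((Box p and Box Box Dia s) -> Dia s) is true.
    At 0: (Box p and Box Box Dia s) -> Dia s is true, so not ((Box p and Box Box Dia s) -> Dia s) is false.
      At 0: Box p and Box Box Dia s is true, Dia s is true, so (Box p and Box Box Dia s) -> Dia s is true.

Yes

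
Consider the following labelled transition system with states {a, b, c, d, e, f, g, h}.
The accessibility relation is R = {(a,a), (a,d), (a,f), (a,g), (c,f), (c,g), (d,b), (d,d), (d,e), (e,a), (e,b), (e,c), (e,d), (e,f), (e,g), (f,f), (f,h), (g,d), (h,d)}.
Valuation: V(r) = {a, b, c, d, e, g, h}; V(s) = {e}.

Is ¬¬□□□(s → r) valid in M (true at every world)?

Let φ = ¬¬□□□(s → r). Evaluate φ at each world:
  a (successors {a, d, f, g}): φ is true.
  b (successors ∅): φ is true.
  c (successors {f, g}): φ is true.
  d (successors {b, d, e}): φ is true.
  e (successors {a, b, c, d, f, g}): φ is true.
  f (successors {f, h}): φ is true.
  g (successors {d}): φ is true.
  h (successors {d}): φ is true.
For instance, at h:
  At h: ¬□□□(s → r) is false, so ¬¬□□□(s → r) is true.
    At h: □□□(s → r) is true, so ¬□□□(s → r) is false.
      At h: □□□(s → r) requires □□(s → r) at every successor {d}.
        At d: □□(s → r) is true.
      So □□□(s → r) is true at h.

Yes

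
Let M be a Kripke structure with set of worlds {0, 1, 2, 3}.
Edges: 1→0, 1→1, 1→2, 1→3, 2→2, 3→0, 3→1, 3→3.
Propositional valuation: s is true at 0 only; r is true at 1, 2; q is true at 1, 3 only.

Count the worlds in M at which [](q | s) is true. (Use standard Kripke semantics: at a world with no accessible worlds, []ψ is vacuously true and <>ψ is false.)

Let φ = [](q | s). Evaluate φ at each world:
  0 (successors ∅): φ is true.
  1 (successors {0, 1, 2, 3}): φ is false.
  2 (successors {2}): φ is false.
  3 (successors {0, 1, 3}): φ is true.
For instance, at 1:
  At 1: [](q | s) requires q | s at every successor {0, 1, 2, 3}.
    q | s fails at 2, so [](q | s) is false at 1.
Satisfying worlds: {0, 3}

2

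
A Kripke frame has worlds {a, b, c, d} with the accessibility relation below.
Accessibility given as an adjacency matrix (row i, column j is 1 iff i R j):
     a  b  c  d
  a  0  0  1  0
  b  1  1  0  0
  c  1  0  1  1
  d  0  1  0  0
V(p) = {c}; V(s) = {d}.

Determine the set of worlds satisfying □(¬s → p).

a

Let φ = □(¬s → p). Evaluate φ at each world:
  a (successors {c}): φ is true.
  b (successors {a, b}): φ is false.
  c (successors {a, c, d}): φ is false.
  d (successors {b}): φ is false.
For instance, at a:
  At a: □(¬s → p) requires ¬s → p at every successor {c}.
    At c: ¬s → p is true.
  So □(¬s → p) is true at a.
Satisfying worlds: {a}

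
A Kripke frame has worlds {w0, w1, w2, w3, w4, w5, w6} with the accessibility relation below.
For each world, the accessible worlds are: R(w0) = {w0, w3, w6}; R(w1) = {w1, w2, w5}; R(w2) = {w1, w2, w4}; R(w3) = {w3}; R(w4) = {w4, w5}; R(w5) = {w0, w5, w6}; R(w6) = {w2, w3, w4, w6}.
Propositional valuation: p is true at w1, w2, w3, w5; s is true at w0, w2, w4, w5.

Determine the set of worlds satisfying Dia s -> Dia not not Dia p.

w0, w1, w2, w3, w4, w5, w6

Recall that Dia ψ holds at a world iff ψ holds at some accessible world.
Let φ = Dia s -> Dia not not Dia p. Evaluate φ at each world:
  w0 (successors {w0, w3, w6}): φ is true.
  w1 (successors {w1, w2, w5}): φ is true.
  w2 (successors {w1, w2, w4}): φ is true.
  w3 (successors {w3}): φ is true.
  w4 (successors {w4, w5}): φ is true.
  w5 (successors {w0, w5, w6}): φ is true.
  w6 (successors {w2, w3, w4, w6}): φ is true.
For instance, at w2:
  At w2: Dia s is true, Dia not not Dia p is true, so Dia s -> Dia not not Dia p is true.
    At w2: Dia s requires s at some successor in {w1, w2, w4}.
      s holds at w2, so Dia s is true at w2.
    At w2: Dia not not Dia p requires not not Dia p at some successor in {w1, w2, w4}.
      not not Dia p holds at w1, so Dia not not Dia p is true at w2.
Satisfying worlds: {w0, w1, w2, w3, w4, w5, w6}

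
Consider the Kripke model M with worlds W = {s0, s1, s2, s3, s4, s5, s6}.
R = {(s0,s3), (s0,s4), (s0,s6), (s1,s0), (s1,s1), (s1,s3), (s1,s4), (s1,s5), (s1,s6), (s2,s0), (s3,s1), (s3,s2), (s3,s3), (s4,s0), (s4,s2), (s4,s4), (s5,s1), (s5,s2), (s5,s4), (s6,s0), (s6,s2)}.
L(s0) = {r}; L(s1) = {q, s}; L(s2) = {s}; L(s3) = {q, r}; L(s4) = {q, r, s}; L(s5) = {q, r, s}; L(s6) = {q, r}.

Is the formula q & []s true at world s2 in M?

No

Recall that []ψ holds at a world iff ψ holds at every accessible world, and <>ψ holds iff ψ holds at some accessible world.
At s2: q is false, []s is false, so q & []s is false.
  At s2: []s requires s at every successor {s0}.
    s fails at s0, so []s is false at s2.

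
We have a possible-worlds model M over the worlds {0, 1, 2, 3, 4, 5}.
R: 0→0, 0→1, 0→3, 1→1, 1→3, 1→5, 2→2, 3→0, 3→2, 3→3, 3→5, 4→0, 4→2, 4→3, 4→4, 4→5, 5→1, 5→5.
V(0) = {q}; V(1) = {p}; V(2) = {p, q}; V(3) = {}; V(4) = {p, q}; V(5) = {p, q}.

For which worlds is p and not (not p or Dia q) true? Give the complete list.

Let φ = p and not (not p or Dia q). Evaluate φ at each world:
  0 (successors {0, 1, 3}): φ is false.
  1 (successors {1, 3, 5}): φ is false.
  2 (successors {2}): φ is false.
  3 (successors {0, 2, 3, 5}): φ is false.
  4 (successors {0, 2, 3, 4, 5}): φ is false.
  5 (successors {1, 5}): φ is false.
For instance, at 0:
  At 0: p is false, not (not p or Dia q) is false, so p and not (not p or Dia q) is false.
    At 0: not p or Dia q is true, so not (not p or Dia q) is false.
      At 0: not p is true, Dia q is true, so not p or Dia q is true.
Satisfying worlds: none.

none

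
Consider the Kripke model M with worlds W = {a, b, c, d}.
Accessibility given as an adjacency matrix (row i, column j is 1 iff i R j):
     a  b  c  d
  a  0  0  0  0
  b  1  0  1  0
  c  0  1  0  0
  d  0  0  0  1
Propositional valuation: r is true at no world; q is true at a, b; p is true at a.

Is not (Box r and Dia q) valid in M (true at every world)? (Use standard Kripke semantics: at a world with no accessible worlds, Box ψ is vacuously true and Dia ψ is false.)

Let φ = not (Box r and Dia q). Evaluate φ at each world:
  a (successors ∅): φ is true.
  b (successors {a, c}): φ is true.
  c (successors {b}): φ is true.
  d (successors {d}): φ is true.
For instance, at d:
  At d: Box r and Dia q is false, so not (Box r and Dia q) is true.
    At d: Box r is false, Dia q is false, so Box r and Dia q is false.
      At d: Box r requires r at every successor {d}.
        r fails at d, so Box r is false at d.
      At d: Dia q requires q at some successor in {d}.
        At d: q is false.
      So Dia q is false at d.

Yes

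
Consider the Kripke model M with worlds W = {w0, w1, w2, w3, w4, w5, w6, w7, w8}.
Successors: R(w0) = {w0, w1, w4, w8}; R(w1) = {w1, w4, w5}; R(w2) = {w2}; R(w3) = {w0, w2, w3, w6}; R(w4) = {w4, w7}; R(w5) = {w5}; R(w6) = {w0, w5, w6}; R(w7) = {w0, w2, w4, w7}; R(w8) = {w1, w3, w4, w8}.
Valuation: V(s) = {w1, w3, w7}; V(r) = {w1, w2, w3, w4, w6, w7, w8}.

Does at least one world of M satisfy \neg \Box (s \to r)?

No

Let φ = \neg \Box (s \to r). Evaluate φ at each world:
  w0 (successors {w0, w1, w4, w8}): φ is false.
  w1 (successors {w1, w4, w5}): φ is false.
  w2 (successors {w2}): φ is false.
  w3 (successors {w0, w2, w3, w6}): φ is false.
  w4 (successors {w4, w7}): φ is false.
  w5 (successors {w5}): φ is false.
  w6 (successors {w0, w5, w6}): φ is false.
  w7 (successors {w0, w2, w4, w7}): φ is false.
  w8 (successors {w1, w3, w4, w8}): φ is false.
For instance, at w8:
  At w8: \Box (s \to r) is true, so \neg \Box (s \to r) is false.
    At w8: \Box (s \to r) requires s \to r at every successor {w1, w3, w4, w8}.
      At w1: s \to r is true.
      At w3: s \to r is true.
      At w4: s \to r is true.
      At w8: s \to r is true.
    So \Box (s \to r) is true at w8.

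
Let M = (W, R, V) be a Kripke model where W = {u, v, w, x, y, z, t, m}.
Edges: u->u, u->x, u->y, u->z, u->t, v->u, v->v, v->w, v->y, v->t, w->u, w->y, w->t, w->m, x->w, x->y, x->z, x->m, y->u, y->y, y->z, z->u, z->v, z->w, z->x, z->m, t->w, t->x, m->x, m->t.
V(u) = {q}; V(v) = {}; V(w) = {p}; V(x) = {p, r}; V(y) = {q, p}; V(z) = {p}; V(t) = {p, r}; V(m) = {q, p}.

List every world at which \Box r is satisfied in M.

Recall that \Box ψ holds at a world iff ψ holds at every accessible world, and \Diamond ψ holds iff ψ holds at some accessible world.
Let φ = \Box r. Evaluate φ at each world:
  u (successors {u, x, y, z, t}): φ is false.
  v (successors {u, v, w, y, t}): φ is false.
  w (successors {u, y, t, m}): φ is false.
  x (successors {w, y, z, m}): φ is false.
  y (successors {u, y, z}): φ is false.
  z (successors {u, v, w, x, m}): φ is false.
  t (successors {w, x}): φ is false.
  m (successors {x, t}): φ is true.
For instance, at w:
  At w: \Box r requires r at every successor {u, y, t, m}.
    r fails at u, so \Box r is false at w.
Satisfying worlds: {m}

m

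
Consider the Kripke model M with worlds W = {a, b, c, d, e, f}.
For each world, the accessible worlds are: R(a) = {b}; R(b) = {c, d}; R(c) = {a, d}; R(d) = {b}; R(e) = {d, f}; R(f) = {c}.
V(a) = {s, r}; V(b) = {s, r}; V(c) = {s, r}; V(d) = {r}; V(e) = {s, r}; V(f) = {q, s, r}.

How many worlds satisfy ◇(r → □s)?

Let φ = ◇(r → □s). Evaluate φ at each world:
  a (successors {b}): φ is false.
  b (successors {c, d}): φ is true.
  c (successors {a, d}): φ is true.
  d (successors {b}): φ is false.
  e (successors {d, f}): φ is true.
  f (successors {c}): φ is false.
For instance, at d:
  At d: ◇(r → □s) requires r → □s at some successor in {b}.
    At b: r → □s is false.
  So ◇(r → □s) is false at d.
Satisfying worlds: {b, c, e}

3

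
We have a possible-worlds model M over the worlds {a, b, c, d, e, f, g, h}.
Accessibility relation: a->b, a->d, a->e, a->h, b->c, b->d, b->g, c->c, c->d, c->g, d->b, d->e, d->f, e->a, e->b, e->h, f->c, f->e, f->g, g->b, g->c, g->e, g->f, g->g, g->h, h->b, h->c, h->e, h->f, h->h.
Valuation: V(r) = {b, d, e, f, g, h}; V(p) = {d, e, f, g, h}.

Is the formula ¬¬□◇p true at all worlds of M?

Yes

Let φ = ¬¬□◇p. Evaluate φ at each world:
  a (successors {b, d, e, h}): φ is true.
  b (successors {c, d, g}): φ is true.
  c (successors {c, d, g}): φ is true.
  d (successors {b, e, f}): φ is true.
  e (successors {a, b, h}): φ is true.
  f (successors {c, e, g}): φ is true.
  g (successors {b, c, e, f, g, h}): φ is true.
  h (successors {b, c, e, f, h}): φ is true.
For instance, at g:
  At g: ¬□◇p is false, so ¬¬□◇p is true.
    At g: □◇p is true, so ¬□◇p is false.
      At g: □◇p requires ◇p at every successor {b, c, e, f, g, h}.
        At b: ◇p is true.
        At c: ◇p is true.
        At e: ◇p is true.
        At f: ◇p is true.
        At g: ◇p is true.
        At h: ◇p is true.
      So □◇p is true at g.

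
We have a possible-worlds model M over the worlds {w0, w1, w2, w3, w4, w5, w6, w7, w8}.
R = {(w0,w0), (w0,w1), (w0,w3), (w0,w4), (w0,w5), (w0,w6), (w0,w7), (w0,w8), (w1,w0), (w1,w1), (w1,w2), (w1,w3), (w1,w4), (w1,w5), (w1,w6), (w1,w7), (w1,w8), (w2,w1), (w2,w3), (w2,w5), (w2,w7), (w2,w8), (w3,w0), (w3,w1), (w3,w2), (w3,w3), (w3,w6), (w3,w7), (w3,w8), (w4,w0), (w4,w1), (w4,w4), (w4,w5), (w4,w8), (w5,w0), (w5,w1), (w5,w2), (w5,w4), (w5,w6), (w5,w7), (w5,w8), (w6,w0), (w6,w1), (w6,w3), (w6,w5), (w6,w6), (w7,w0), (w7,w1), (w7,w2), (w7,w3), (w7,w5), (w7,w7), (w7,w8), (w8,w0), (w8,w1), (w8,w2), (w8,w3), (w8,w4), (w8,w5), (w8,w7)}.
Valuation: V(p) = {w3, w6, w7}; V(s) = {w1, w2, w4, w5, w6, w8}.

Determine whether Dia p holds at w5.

At w5: Dia p requires p at some successor in {w0, w1, w2, w4, w6, w7, w8}.
  p holds at w6, so Dia p is true at w5.

Yes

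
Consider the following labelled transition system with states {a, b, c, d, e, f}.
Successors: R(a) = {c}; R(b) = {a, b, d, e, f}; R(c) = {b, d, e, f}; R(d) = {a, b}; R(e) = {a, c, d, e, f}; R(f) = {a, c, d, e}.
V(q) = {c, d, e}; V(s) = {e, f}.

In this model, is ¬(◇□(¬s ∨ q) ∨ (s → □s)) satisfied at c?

At c: ◇□(¬s ∨ q) ∨ (s → □s) is true, so ¬(◇□(¬s ∨ q) ∨ (s → □s)) is false.
  At c: ◇□(¬s ∨ q) is true, s → □s is true, so ◇□(¬s ∨ q) ∨ (s → □s) is true.
    At c: ◇□(¬s ∨ q) requires □(¬s ∨ q) at some successor in {b, d, e, f}.
      □(¬s ∨ q) holds at d, so ◇□(¬s ∨ q) is true at c.
    At c: s is false, □s is false, so s → □s is true.
      At c: □s requires s at every successor {b, d, e, f}.
        s fails at b, so □s is false at c.

No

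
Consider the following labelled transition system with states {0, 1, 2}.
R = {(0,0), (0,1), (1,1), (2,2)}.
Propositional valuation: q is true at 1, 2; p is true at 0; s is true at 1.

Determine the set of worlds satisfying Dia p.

Let φ = Dia p. Evaluate φ at each world:
  0 (successors {0, 1}): φ is true.
  1 (successors {1}): φ is false.
  2 (successors {2}): φ is false.
For instance, at 1:
  At 1: Dia p requires p at some successor in {1}.
    At 1: p is false.
  So Dia p is false at 1.
Satisfying worlds: {0}

0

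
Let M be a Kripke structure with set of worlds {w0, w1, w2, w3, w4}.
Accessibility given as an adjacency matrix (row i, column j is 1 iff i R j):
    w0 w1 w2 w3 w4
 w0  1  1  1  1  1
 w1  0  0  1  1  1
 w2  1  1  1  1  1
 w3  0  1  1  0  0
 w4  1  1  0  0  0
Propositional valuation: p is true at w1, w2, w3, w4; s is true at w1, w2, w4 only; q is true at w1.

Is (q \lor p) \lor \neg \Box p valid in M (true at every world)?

Yes

Let φ = (q \lor p) \lor \neg \Box p. Evaluate φ at each world:
  w0 (successors {w0, w1, w2, w3, w4}): φ is true.
  w1 (successors {w2, w3, w4}): φ is true.
  w2 (successors {w0, w1, w2, w3, w4}): φ is true.
  w3 (successors {w1, w2}): φ is true.
  w4 (successors {w0, w1}): φ is true.
For instance, at w1:
  At w1: q \lor p is true, \neg \Box p is false, so (q \lor p) \lor \neg \Box p is true.
    At w1: \Box p is true, so \neg \Box p is false.
      At w1: \Box p requires p at every successor {w2, w3, w4}.
        At w2: p is true.
        At w3: p is true.
        At w4: p is true.
      So \Box p is true at w1.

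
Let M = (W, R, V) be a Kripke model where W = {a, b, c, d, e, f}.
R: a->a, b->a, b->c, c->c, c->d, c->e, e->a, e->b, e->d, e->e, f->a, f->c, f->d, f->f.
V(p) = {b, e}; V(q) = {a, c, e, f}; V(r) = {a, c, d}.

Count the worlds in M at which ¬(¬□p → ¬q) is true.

Let φ = ¬(¬□p → ¬q). Evaluate φ at each world:
  a (successors {a}): φ is true.
  b (successors {a, c}): φ is false.
  c (successors {c, d, e}): φ is true.
  d (successors ∅): φ is false.
  e (successors {a, b, d, e}): φ is true.
  f (successors {a, c, d, f}): φ is true.
For instance, at c:
  At c: ¬□p → ¬q is false, so ¬(¬□p → ¬q) is true.
    At c: ¬□p is true, ¬q is false, so ¬□p → ¬q is false.
      At c: □p is false, so ¬□p is true.
Satisfying worlds: {a, c, e, f}

4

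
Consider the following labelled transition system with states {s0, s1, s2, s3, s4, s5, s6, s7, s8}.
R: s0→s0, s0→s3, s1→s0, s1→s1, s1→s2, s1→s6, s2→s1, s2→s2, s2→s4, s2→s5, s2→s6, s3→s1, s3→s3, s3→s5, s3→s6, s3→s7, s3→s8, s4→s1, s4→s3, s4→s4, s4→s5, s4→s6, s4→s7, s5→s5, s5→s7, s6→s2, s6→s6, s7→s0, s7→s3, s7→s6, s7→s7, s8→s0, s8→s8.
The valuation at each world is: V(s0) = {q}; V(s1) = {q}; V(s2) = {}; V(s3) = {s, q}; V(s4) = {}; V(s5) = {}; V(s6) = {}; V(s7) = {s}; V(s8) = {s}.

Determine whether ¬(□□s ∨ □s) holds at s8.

At s8: □□s ∨ □s is false, so ¬(□□s ∨ □s) is true.
  At s8: □□s is false, □s is false, so □□s ∨ □s is false.
    At s8: □□s requires □s at every successor {s0, s8}.
      □s fails at s0, so □□s is false at s8.
    At s8: □s requires s at every successor {s0, s8}.
      s fails at s0, so □s is false at s8.

Yes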